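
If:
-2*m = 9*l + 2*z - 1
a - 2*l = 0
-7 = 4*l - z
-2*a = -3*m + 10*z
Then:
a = -358/139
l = -179/139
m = 618/139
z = 257/139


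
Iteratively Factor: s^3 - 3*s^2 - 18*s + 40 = (s - 5)*(s^2 + 2*s - 8) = (s - 5)*(s + 4)*(s - 2)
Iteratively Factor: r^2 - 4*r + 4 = (r - 2)*(r - 2)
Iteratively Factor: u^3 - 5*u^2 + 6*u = (u - 2)*(u^2 - 3*u) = (u - 3)*(u - 2)*(u)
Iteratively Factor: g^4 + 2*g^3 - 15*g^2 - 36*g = (g - 4)*(g^3 + 6*g^2 + 9*g) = (g - 4)*(g + 3)*(g^2 + 3*g) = (g - 4)*(g + 3)^2*(g)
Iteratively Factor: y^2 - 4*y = (y)*(y - 4)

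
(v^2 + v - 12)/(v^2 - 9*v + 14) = (v^2 + v - 12)/(v^2 - 9*v + 14)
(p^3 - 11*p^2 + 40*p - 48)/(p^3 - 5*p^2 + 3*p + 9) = (p^2 - 8*p + 16)/(p^2 - 2*p - 3)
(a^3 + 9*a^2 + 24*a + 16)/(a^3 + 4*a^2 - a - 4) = (a + 4)/(a - 1)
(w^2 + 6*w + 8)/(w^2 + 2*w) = (w + 4)/w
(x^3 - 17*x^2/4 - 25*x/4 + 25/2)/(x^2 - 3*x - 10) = x - 5/4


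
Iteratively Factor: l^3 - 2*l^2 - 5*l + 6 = (l - 1)*(l^2 - l - 6) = (l - 3)*(l - 1)*(l + 2)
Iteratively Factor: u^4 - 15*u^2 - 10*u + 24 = (u + 2)*(u^3 - 2*u^2 - 11*u + 12) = (u + 2)*(u + 3)*(u^2 - 5*u + 4) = (u - 1)*(u + 2)*(u + 3)*(u - 4)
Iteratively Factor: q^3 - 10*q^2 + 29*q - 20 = (q - 1)*(q^2 - 9*q + 20) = (q - 4)*(q - 1)*(q - 5)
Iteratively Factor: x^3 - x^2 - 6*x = (x)*(x^2 - x - 6) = x*(x + 2)*(x - 3)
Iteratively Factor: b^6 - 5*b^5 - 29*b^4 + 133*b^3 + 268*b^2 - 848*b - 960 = (b - 4)*(b^5 - b^4 - 33*b^3 + b^2 + 272*b + 240) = (b - 4)*(b + 3)*(b^4 - 4*b^3 - 21*b^2 + 64*b + 80) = (b - 4)*(b + 1)*(b + 3)*(b^3 - 5*b^2 - 16*b + 80) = (b - 4)^2*(b + 1)*(b + 3)*(b^2 - b - 20) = (b - 5)*(b - 4)^2*(b + 1)*(b + 3)*(b + 4)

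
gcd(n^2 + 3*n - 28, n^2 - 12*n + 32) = n - 4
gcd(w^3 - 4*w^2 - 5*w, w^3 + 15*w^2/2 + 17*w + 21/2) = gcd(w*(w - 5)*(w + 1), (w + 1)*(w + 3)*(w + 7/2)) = w + 1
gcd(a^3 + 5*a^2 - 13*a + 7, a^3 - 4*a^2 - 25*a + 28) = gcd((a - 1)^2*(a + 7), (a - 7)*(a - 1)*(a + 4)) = a - 1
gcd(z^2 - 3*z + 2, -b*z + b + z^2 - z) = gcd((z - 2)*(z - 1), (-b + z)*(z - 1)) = z - 1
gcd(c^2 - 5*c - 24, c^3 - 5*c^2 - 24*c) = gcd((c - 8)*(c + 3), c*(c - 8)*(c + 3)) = c^2 - 5*c - 24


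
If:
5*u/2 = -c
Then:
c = -5*u/2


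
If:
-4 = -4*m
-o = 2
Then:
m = 1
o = -2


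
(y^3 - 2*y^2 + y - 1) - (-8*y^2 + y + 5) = y^3 + 6*y^2 - 6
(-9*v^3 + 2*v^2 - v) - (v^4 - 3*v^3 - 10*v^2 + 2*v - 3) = -v^4 - 6*v^3 + 12*v^2 - 3*v + 3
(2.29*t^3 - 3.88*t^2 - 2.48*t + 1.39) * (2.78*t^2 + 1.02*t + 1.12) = 6.3662*t^5 - 8.4506*t^4 - 8.2872*t^3 - 3.011*t^2 - 1.3598*t + 1.5568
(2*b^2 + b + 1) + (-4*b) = 2*b^2 - 3*b + 1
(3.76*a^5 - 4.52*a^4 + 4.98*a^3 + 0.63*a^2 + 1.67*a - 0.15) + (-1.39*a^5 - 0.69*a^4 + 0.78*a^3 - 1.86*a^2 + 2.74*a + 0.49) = 2.37*a^5 - 5.21*a^4 + 5.76*a^3 - 1.23*a^2 + 4.41*a + 0.34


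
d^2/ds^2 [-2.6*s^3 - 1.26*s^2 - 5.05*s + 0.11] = -15.6*s - 2.52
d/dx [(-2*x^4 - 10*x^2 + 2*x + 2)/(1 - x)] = 2*(3*x^4 - 4*x^3 + 5*x^2 - 10*x + 2)/(x^2 - 2*x + 1)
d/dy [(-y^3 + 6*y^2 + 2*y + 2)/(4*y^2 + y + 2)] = 2*(-2*y^4 - y^3 - 4*y^2 + 4*y + 1)/(16*y^4 + 8*y^3 + 17*y^2 + 4*y + 4)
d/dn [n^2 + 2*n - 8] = 2*n + 2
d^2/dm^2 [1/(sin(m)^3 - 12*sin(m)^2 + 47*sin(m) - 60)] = (-9*sin(m)^6 + 132*sin(m)^5 - 658*sin(m)^4 + 960*sin(m)^3 + 1817*sin(m)^2 - 5844*sin(m) + 2978)/(sin(m)^3 - 12*sin(m)^2 + 47*sin(m) - 60)^3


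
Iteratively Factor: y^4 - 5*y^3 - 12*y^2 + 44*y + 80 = (y - 4)*(y^3 - y^2 - 16*y - 20) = (y - 4)*(y + 2)*(y^2 - 3*y - 10) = (y - 4)*(y + 2)^2*(y - 5)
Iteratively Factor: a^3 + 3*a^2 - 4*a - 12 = (a + 3)*(a^2 - 4) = (a - 2)*(a + 3)*(a + 2)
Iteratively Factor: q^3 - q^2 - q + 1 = (q - 1)*(q^2 - 1) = (q - 1)^2*(q + 1)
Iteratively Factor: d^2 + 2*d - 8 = (d + 4)*(d - 2)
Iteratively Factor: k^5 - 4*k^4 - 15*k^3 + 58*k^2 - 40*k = (k)*(k^4 - 4*k^3 - 15*k^2 + 58*k - 40) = k*(k - 2)*(k^3 - 2*k^2 - 19*k + 20) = k*(k - 2)*(k + 4)*(k^2 - 6*k + 5) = k*(k - 2)*(k - 1)*(k + 4)*(k - 5)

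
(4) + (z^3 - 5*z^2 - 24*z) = z^3 - 5*z^2 - 24*z + 4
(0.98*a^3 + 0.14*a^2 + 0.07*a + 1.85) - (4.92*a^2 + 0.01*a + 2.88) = 0.98*a^3 - 4.78*a^2 + 0.06*a - 1.03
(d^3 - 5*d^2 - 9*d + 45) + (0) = d^3 - 5*d^2 - 9*d + 45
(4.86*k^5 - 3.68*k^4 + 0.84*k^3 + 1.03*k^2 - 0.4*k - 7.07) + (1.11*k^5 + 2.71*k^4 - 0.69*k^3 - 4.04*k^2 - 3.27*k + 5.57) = 5.97*k^5 - 0.97*k^4 + 0.15*k^3 - 3.01*k^2 - 3.67*k - 1.5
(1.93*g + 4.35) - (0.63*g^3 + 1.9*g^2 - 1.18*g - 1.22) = -0.63*g^3 - 1.9*g^2 + 3.11*g + 5.57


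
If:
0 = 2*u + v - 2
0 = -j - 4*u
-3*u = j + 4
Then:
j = -16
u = 4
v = -6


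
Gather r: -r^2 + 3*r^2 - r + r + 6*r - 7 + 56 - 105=2*r^2 + 6*r - 56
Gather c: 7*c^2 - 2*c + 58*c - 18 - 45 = 7*c^2 + 56*c - 63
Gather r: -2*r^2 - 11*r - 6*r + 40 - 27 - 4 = -2*r^2 - 17*r + 9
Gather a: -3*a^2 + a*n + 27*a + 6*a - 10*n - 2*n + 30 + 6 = -3*a^2 + a*(n + 33) - 12*n + 36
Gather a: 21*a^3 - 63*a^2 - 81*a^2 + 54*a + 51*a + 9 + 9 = 21*a^3 - 144*a^2 + 105*a + 18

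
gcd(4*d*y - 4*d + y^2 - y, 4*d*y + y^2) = 4*d + y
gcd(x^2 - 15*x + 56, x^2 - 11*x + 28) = x - 7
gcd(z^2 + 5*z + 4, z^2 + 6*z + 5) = z + 1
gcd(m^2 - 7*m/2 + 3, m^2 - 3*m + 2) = m - 2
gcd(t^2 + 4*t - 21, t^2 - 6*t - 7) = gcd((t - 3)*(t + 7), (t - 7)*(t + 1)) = 1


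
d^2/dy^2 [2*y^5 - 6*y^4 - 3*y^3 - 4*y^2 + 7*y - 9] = 40*y^3 - 72*y^2 - 18*y - 8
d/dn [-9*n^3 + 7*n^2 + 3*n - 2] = -27*n^2 + 14*n + 3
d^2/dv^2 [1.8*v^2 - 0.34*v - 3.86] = 3.60000000000000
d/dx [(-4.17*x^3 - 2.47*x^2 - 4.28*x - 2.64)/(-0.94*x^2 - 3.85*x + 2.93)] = (3.9198*x^4 + 32.109*x^3 - 31.168*x^2 - 19.4374*x - 22.7044)/(0.8836*x^4 + 7.238*x^3 + 9.3141*x^2 - 22.561*x + 8.5849)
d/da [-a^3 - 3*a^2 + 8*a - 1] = -3*a^2 - 6*a + 8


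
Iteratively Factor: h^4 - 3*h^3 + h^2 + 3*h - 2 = (h - 1)*(h^3 - 2*h^2 - h + 2) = (h - 2)*(h - 1)*(h^2 - 1) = (h - 2)*(h - 1)*(h + 1)*(h - 1)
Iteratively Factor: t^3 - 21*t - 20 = (t + 1)*(t^2 - t - 20) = (t + 1)*(t + 4)*(t - 5)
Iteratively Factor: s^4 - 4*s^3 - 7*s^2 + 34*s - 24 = (s - 4)*(s^3 - 7*s + 6) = (s - 4)*(s - 2)*(s^2 + 2*s - 3) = (s - 4)*(s - 2)*(s - 1)*(s + 3)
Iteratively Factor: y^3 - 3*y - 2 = (y + 1)*(y^2 - y - 2) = (y - 2)*(y + 1)*(y + 1)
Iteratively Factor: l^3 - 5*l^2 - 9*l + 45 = (l - 5)*(l^2 - 9) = (l - 5)*(l - 3)*(l + 3)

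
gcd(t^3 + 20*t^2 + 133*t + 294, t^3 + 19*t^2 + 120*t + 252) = t^2 + 13*t + 42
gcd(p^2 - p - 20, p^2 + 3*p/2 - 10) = p + 4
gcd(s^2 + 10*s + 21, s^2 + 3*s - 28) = s + 7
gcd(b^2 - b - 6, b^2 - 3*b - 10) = b + 2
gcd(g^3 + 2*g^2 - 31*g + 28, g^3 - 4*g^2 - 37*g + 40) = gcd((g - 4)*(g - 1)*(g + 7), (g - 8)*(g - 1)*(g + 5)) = g - 1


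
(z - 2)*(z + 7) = z^2 + 5*z - 14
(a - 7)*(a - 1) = a^2 - 8*a + 7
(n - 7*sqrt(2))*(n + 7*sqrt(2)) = n^2 - 98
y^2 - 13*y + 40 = (y - 8)*(y - 5)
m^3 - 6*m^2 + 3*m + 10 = (m - 5)*(m - 2)*(m + 1)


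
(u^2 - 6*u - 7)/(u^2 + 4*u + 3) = (u - 7)/(u + 3)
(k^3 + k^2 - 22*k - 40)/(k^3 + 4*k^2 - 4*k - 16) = (k - 5)/(k - 2)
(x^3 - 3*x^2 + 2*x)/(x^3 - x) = (x - 2)/(x + 1)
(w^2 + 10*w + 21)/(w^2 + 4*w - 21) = (w + 3)/(w - 3)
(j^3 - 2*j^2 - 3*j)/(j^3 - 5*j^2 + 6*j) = (j + 1)/(j - 2)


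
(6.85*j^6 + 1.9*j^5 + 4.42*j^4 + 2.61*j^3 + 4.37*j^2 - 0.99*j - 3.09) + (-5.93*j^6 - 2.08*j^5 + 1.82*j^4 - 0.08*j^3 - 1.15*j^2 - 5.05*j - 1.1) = 0.92*j^6 - 0.18*j^5 + 6.24*j^4 + 2.53*j^3 + 3.22*j^2 - 6.04*j - 4.19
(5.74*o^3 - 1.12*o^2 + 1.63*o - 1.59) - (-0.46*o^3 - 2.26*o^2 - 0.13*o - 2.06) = 6.2*o^3 + 1.14*o^2 + 1.76*o + 0.47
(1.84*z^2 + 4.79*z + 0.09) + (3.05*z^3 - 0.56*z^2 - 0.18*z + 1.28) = 3.05*z^3 + 1.28*z^2 + 4.61*z + 1.37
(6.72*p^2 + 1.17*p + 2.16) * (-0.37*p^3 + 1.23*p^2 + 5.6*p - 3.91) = -2.4864*p^5 + 7.8327*p^4 + 38.2719*p^3 - 17.0664*p^2 + 7.5213*p - 8.4456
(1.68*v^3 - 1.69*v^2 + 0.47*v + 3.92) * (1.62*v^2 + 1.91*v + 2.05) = 2.7216*v^5 + 0.471*v^4 + 0.9775*v^3 + 3.7836*v^2 + 8.4507*v + 8.036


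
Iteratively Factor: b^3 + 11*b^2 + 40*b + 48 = (b + 3)*(b^2 + 8*b + 16) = (b + 3)*(b + 4)*(b + 4)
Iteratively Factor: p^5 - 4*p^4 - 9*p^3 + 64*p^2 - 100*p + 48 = (p + 4)*(p^4 - 8*p^3 + 23*p^2 - 28*p + 12) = (p - 2)*(p + 4)*(p^3 - 6*p^2 + 11*p - 6) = (p - 2)*(p - 1)*(p + 4)*(p^2 - 5*p + 6) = (p - 2)^2*(p - 1)*(p + 4)*(p - 3)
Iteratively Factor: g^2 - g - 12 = (g + 3)*(g - 4)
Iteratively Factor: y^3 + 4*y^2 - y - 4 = (y + 4)*(y^2 - 1) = (y - 1)*(y + 4)*(y + 1)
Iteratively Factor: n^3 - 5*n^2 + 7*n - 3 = (n - 1)*(n^2 - 4*n + 3) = (n - 1)^2*(n - 3)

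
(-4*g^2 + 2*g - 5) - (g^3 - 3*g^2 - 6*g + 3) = -g^3 - g^2 + 8*g - 8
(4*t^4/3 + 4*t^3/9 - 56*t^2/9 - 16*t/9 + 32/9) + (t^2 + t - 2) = 4*t^4/3 + 4*t^3/9 - 47*t^2/9 - 7*t/9 + 14/9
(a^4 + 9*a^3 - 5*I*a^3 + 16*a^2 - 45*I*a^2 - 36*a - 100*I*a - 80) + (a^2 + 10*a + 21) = a^4 + 9*a^3 - 5*I*a^3 + 17*a^2 - 45*I*a^2 - 26*a - 100*I*a - 59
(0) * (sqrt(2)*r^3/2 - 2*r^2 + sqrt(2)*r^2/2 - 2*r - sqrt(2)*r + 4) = 0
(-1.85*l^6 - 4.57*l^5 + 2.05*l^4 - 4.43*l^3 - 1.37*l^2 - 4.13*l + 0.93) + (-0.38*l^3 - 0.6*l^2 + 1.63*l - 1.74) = -1.85*l^6 - 4.57*l^5 + 2.05*l^4 - 4.81*l^3 - 1.97*l^2 - 2.5*l - 0.81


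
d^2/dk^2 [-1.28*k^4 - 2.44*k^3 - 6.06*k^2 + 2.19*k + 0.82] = -15.36*k^2 - 14.64*k - 12.12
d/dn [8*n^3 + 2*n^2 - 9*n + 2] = 24*n^2 + 4*n - 9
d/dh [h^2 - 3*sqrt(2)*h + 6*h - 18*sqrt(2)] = 2*h - 3*sqrt(2) + 6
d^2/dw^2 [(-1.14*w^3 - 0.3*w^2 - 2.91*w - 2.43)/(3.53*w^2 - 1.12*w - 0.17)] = (1.4210854715202e-14*w^5 - 5.32907051820075e-15*w^4 - 79.122858*w^3 - 184.062438*w^2 + 46.968066*w - 7.922082)/(43.986977*w^6 - 41.868624*w^5 + 6.929037*w^4 + 2.627744*w^3 - 0.333693*w^2 - 0.097104*w - 0.004913)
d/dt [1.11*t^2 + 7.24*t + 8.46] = 2.22*t + 7.24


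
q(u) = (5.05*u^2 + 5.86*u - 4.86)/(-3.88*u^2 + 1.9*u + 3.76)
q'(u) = (7.76*u - 1.9)*(5.05*u^2 + 5.86*u - 4.86)/(-3.88*u^2 + 1.9*u + 3.76)^2 + (10.1*u + 5.86)/(-3.88*u^2 + 1.9*u + 3.76)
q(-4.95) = -0.89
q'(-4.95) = 0.08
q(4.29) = -1.90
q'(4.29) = 0.18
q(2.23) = -2.95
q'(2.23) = 1.51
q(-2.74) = -0.56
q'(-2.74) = 0.29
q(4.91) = -1.81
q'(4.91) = 0.13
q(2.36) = -2.78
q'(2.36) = 1.19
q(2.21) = -2.98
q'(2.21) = 1.57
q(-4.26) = -0.83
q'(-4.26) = 0.11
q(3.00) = -2.28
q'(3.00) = 0.50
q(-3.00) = -0.62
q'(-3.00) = 0.24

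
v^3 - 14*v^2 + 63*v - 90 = (v - 6)*(v - 5)*(v - 3)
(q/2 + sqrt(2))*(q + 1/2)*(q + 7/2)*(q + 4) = q^4/2 + sqrt(2)*q^3 + 4*q^3 + 71*q^2/8 + 8*sqrt(2)*q^2 + 7*q/2 + 71*sqrt(2)*q/4 + 7*sqrt(2)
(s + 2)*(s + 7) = s^2 + 9*s + 14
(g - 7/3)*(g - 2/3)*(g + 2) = g^3 - g^2 - 40*g/9 + 28/9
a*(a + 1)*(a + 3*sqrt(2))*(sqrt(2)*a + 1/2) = sqrt(2)*a^4 + sqrt(2)*a^3 + 13*a^3/2 + 3*sqrt(2)*a^2/2 + 13*a^2/2 + 3*sqrt(2)*a/2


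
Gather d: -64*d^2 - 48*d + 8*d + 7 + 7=-64*d^2 - 40*d + 14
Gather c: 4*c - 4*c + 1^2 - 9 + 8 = 0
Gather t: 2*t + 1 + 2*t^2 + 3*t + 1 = 2*t^2 + 5*t + 2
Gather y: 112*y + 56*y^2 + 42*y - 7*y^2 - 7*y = 49*y^2 + 147*y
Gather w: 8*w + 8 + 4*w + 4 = 12*w + 12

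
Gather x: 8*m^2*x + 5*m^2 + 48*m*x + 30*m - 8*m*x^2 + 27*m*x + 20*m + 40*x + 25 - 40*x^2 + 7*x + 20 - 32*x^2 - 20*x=5*m^2 + 50*m + x^2*(-8*m - 72) + x*(8*m^2 + 75*m + 27) + 45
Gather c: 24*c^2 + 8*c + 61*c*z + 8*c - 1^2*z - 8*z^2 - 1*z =24*c^2 + c*(61*z + 16) - 8*z^2 - 2*z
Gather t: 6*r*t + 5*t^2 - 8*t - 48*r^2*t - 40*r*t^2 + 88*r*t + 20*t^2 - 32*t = t^2*(25 - 40*r) + t*(-48*r^2 + 94*r - 40)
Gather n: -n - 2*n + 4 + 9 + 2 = 15 - 3*n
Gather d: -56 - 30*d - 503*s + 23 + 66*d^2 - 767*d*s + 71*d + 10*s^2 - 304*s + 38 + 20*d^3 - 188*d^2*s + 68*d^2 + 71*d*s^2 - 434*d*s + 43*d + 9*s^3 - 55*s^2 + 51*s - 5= 20*d^3 + d^2*(134 - 188*s) + d*(71*s^2 - 1201*s + 84) + 9*s^3 - 45*s^2 - 756*s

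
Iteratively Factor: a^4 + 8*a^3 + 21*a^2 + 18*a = (a + 3)*(a^3 + 5*a^2 + 6*a) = (a + 3)^2*(a^2 + 2*a) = a*(a + 3)^2*(a + 2)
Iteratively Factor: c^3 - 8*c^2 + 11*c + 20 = (c - 5)*(c^2 - 3*c - 4) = (c - 5)*(c + 1)*(c - 4)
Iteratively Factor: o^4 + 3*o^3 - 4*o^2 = (o)*(o^3 + 3*o^2 - 4*o) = o*(o + 4)*(o^2 - o) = o^2*(o + 4)*(o - 1)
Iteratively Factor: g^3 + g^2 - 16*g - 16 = (g + 4)*(g^2 - 3*g - 4) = (g + 1)*(g + 4)*(g - 4)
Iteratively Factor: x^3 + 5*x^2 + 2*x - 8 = (x + 4)*(x^2 + x - 2) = (x + 2)*(x + 4)*(x - 1)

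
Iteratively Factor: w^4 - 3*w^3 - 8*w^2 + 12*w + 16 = (w + 1)*(w^3 - 4*w^2 - 4*w + 16) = (w + 1)*(w + 2)*(w^2 - 6*w + 8) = (w - 2)*(w + 1)*(w + 2)*(w - 4)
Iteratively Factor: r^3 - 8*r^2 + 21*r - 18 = (r - 3)*(r^2 - 5*r + 6) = (r - 3)^2*(r - 2)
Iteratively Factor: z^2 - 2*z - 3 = (z - 3)*(z + 1)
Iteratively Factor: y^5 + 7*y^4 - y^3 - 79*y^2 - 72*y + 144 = (y - 1)*(y^4 + 8*y^3 + 7*y^2 - 72*y - 144) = (y - 1)*(y + 4)*(y^3 + 4*y^2 - 9*y - 36) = (y - 1)*(y + 3)*(y + 4)*(y^2 + y - 12) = (y - 1)*(y + 3)*(y + 4)^2*(y - 3)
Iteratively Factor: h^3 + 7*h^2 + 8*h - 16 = (h + 4)*(h^2 + 3*h - 4) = (h - 1)*(h + 4)*(h + 4)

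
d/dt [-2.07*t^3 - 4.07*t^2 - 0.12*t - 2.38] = -6.21*t^2 - 8.14*t - 0.12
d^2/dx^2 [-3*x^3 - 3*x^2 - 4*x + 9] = -18*x - 6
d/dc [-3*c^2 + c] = 1 - 6*c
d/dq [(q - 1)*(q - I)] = 2*q - 1 - I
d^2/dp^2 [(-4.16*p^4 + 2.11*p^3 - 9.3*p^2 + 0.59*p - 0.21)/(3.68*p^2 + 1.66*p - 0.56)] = (-112.672768*p^6 - 152.475648*p^5 - 17.3422079999999*p^4 + 211.803096*p^3 - 159.479712*p^2 + 3.56832000000001*p - 6.75892)/(49.836032*p^6 + 67.441152*p^5 + 7.670592*p^4 - 15.951272*p^3 - 1.167264*p^2 + 1.561728*p - 0.175616)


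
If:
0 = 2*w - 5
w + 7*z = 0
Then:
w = 5/2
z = -5/14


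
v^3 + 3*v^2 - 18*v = v*(v - 3)*(v + 6)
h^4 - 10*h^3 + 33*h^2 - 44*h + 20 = (h - 5)*(h - 2)^2*(h - 1)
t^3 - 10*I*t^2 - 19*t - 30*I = (t - 6*I)*(t - 5*I)*(t + I)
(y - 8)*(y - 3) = y^2 - 11*y + 24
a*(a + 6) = a^2 + 6*a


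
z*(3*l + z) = 3*l*z + z^2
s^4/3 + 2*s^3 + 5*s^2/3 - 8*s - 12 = (s/3 + 1)*(s - 2)*(s + 2)*(s + 3)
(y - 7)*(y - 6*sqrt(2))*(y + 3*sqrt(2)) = y^3 - 7*y^2 - 3*sqrt(2)*y^2 - 36*y + 21*sqrt(2)*y + 252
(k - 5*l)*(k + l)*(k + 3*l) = k^3 - k^2*l - 17*k*l^2 - 15*l^3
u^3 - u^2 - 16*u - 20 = (u - 5)*(u + 2)^2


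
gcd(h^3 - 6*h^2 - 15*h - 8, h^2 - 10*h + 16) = h - 8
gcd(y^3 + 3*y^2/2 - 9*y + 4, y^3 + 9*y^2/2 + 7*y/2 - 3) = y - 1/2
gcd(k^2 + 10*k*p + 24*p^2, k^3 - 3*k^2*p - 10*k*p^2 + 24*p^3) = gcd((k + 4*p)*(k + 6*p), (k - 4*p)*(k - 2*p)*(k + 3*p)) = 1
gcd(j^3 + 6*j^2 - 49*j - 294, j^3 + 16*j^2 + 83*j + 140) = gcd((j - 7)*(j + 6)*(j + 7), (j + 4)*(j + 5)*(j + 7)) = j + 7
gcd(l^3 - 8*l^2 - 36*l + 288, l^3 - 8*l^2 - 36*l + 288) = l^3 - 8*l^2 - 36*l + 288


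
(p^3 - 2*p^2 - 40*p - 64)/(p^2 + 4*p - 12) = (p^3 - 2*p^2 - 40*p - 64)/(p^2 + 4*p - 12)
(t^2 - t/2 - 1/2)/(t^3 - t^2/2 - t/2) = 1/t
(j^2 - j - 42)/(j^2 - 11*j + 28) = (j + 6)/(j - 4)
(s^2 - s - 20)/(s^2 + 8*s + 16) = (s - 5)/(s + 4)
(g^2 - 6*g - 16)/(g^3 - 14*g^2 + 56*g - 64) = (g + 2)/(g^2 - 6*g + 8)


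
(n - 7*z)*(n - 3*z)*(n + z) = n^3 - 9*n^2*z + 11*n*z^2 + 21*z^3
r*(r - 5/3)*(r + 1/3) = r^3 - 4*r^2/3 - 5*r/9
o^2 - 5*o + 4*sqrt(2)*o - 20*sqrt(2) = (o - 5)*(o + 4*sqrt(2))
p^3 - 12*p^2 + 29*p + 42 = (p - 7)*(p - 6)*(p + 1)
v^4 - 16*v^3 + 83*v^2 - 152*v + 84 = (v - 7)*(v - 6)*(v - 2)*(v - 1)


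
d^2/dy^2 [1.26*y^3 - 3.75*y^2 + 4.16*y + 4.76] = 7.56*y - 7.5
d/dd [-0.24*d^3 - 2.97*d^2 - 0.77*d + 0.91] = -0.72*d^2 - 5.94*d - 0.77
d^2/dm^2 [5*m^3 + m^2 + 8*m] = 30*m + 2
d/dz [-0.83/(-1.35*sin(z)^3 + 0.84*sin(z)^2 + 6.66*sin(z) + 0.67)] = (-3.3615*sin(z)^2 + 1.3944*sin(z) + 5.5278)*cos(z)/(-1.35*sin(z)^3 + 0.84*sin(z)^2 + 6.66*sin(z) + 0.67)^2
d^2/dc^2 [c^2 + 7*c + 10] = 2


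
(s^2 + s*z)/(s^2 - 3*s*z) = (s + z)/(s - 3*z)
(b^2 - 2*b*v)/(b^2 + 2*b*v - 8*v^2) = b/(b + 4*v)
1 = 1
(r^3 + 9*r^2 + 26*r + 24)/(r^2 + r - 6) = (r^2 + 6*r + 8)/(r - 2)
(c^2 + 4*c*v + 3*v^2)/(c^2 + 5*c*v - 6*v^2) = (c^2 + 4*c*v + 3*v^2)/(c^2 + 5*c*v - 6*v^2)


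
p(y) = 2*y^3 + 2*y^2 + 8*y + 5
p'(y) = 6*y^2 + 4*y + 8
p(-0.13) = 3.99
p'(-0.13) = 7.58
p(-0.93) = -2.32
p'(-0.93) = 9.47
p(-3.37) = -75.79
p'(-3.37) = 62.66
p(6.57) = 711.08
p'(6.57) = 293.27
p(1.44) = 26.64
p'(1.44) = 26.20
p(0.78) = 13.41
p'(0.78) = 14.77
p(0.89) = 15.11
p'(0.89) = 16.31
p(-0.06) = 4.53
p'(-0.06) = 7.78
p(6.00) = 557.00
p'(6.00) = 248.00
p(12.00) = 3845.00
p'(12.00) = 920.00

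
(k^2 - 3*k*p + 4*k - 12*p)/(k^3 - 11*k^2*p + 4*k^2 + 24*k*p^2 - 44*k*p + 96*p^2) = 1/(k - 8*p)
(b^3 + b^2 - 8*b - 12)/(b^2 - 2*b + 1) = (b^3 + b^2 - 8*b - 12)/(b^2 - 2*b + 1)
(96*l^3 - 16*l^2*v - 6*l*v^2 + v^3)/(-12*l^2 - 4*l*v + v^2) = (-16*l^2 + v^2)/(2*l + v)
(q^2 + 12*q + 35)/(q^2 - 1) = (q^2 + 12*q + 35)/(q^2 - 1)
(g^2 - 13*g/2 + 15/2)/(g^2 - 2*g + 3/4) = 2*(g - 5)/(2*g - 1)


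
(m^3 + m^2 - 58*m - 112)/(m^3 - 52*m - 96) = (m + 7)/(m + 6)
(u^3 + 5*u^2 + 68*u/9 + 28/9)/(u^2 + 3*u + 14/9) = u + 2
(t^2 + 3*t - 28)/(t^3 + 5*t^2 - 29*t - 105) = (t - 4)/(t^2 - 2*t - 15)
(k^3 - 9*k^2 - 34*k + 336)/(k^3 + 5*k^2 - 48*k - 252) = (k - 8)/(k + 6)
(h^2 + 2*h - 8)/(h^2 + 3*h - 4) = (h - 2)/(h - 1)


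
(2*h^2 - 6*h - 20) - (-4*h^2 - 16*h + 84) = 6*h^2 + 10*h - 104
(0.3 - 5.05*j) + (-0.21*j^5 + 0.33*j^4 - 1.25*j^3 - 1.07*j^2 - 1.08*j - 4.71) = -0.21*j^5 + 0.33*j^4 - 1.25*j^3 - 1.07*j^2 - 6.13*j - 4.41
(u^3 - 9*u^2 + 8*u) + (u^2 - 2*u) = u^3 - 8*u^2 + 6*u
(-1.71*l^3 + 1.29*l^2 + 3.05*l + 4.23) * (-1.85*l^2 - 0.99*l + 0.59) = 3.1635*l^5 - 0.6936*l^4 - 7.9285*l^3 - 10.0839*l^2 - 2.3882*l + 2.4957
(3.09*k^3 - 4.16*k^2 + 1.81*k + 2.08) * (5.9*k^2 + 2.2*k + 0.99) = 18.231*k^5 - 17.746*k^4 + 4.5861*k^3 + 12.1356*k^2 + 6.3679*k + 2.0592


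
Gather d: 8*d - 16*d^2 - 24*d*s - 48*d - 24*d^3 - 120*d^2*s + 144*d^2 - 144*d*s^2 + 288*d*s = -24*d^3 + d^2*(128 - 120*s) + d*(-144*s^2 + 264*s - 40)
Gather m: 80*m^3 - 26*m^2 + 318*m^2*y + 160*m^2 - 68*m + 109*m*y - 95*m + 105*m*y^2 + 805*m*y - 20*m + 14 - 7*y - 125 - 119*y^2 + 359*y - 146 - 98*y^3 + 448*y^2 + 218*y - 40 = 80*m^3 + m^2*(318*y + 134) + m*(105*y^2 + 914*y - 183) - 98*y^3 + 329*y^2 + 570*y - 297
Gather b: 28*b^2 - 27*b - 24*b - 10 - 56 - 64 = 28*b^2 - 51*b - 130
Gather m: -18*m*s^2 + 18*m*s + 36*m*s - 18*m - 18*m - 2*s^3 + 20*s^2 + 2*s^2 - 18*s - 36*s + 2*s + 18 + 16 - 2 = m*(-18*s^2 + 54*s - 36) - 2*s^3 + 22*s^2 - 52*s + 32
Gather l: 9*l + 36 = 9*l + 36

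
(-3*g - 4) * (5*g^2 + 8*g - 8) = -15*g^3 - 44*g^2 - 8*g + 32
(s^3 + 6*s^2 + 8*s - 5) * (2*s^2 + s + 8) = 2*s^5 + 13*s^4 + 30*s^3 + 46*s^2 + 59*s - 40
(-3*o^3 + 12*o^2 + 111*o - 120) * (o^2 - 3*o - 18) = -3*o^5 + 21*o^4 + 129*o^3 - 669*o^2 - 1638*o + 2160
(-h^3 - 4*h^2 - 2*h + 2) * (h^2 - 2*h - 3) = -h^5 - 2*h^4 + 9*h^3 + 18*h^2 + 2*h - 6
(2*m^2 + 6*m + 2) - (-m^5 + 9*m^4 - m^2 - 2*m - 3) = m^5 - 9*m^4 + 3*m^2 + 8*m + 5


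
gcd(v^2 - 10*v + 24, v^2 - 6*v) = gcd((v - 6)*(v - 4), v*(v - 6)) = v - 6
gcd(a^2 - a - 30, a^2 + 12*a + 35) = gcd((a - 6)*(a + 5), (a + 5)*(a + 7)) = a + 5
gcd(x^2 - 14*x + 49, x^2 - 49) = x - 7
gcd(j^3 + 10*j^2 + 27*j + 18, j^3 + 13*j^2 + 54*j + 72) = j^2 + 9*j + 18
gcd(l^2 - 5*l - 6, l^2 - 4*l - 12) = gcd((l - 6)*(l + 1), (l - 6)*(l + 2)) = l - 6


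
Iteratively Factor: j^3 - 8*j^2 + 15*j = (j)*(j^2 - 8*j + 15) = j*(j - 3)*(j - 5)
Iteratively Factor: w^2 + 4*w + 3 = (w + 3)*(w + 1)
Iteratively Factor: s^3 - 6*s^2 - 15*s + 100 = (s - 5)*(s^2 - s - 20) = (s - 5)*(s + 4)*(s - 5)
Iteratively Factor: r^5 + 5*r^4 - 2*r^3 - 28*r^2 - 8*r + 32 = (r + 4)*(r^4 + r^3 - 6*r^2 - 4*r + 8) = (r - 2)*(r + 4)*(r^3 + 3*r^2 - 4) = (r - 2)*(r + 2)*(r + 4)*(r^2 + r - 2) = (r - 2)*(r + 2)^2*(r + 4)*(r - 1)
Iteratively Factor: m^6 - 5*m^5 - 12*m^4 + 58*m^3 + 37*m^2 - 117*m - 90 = (m + 1)*(m^5 - 6*m^4 - 6*m^3 + 64*m^2 - 27*m - 90) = (m - 5)*(m + 1)*(m^4 - m^3 - 11*m^2 + 9*m + 18) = (m - 5)*(m - 2)*(m + 1)*(m^3 + m^2 - 9*m - 9) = (m - 5)*(m - 2)*(m + 1)^2*(m^2 - 9) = (m - 5)*(m - 3)*(m - 2)*(m + 1)^2*(m + 3)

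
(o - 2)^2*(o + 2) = o^3 - 2*o^2 - 4*o + 8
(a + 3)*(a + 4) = a^2 + 7*a + 12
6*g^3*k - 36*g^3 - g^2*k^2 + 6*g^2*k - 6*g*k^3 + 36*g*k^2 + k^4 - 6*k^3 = (-6*g + k)*(-g + k)*(g + k)*(k - 6)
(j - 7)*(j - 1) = j^2 - 8*j + 7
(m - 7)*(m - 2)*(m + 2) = m^3 - 7*m^2 - 4*m + 28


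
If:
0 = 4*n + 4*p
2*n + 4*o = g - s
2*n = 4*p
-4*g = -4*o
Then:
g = -s/3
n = 0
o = -s/3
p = 0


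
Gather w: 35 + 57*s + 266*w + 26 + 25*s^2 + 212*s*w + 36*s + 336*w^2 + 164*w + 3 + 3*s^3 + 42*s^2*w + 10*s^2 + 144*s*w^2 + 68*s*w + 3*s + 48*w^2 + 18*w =3*s^3 + 35*s^2 + 96*s + w^2*(144*s + 384) + w*(42*s^2 + 280*s + 448) + 64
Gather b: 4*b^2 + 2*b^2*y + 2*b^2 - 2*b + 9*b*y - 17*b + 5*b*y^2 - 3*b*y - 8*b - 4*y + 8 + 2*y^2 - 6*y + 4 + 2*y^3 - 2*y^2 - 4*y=b^2*(2*y + 6) + b*(5*y^2 + 6*y - 27) + 2*y^3 - 14*y + 12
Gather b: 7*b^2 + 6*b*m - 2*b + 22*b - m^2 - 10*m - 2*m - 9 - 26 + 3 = 7*b^2 + b*(6*m + 20) - m^2 - 12*m - 32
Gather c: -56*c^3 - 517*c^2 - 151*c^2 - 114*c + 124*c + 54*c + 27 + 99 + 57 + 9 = -56*c^3 - 668*c^2 + 64*c + 192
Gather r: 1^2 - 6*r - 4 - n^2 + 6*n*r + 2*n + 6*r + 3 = -n^2 + 6*n*r + 2*n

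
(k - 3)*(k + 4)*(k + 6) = k^3 + 7*k^2 - 6*k - 72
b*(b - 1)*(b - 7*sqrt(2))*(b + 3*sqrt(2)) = b^4 - 4*sqrt(2)*b^3 - b^3 - 42*b^2 + 4*sqrt(2)*b^2 + 42*b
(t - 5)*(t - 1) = t^2 - 6*t + 5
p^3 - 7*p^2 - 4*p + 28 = (p - 7)*(p - 2)*(p + 2)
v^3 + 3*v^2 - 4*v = v*(v - 1)*(v + 4)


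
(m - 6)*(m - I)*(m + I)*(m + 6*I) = m^4 - 6*m^3 + 6*I*m^3 + m^2 - 36*I*m^2 - 6*m + 6*I*m - 36*I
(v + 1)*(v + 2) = v^2 + 3*v + 2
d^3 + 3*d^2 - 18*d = d*(d - 3)*(d + 6)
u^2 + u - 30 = (u - 5)*(u + 6)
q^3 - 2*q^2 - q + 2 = (q - 2)*(q - 1)*(q + 1)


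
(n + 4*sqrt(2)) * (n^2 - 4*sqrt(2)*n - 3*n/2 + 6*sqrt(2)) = n^3 - 3*n^2/2 - 32*n + 48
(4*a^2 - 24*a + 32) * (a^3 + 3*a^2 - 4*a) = 4*a^5 - 12*a^4 - 56*a^3 + 192*a^2 - 128*a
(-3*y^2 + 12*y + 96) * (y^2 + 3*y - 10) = -3*y^4 + 3*y^3 + 162*y^2 + 168*y - 960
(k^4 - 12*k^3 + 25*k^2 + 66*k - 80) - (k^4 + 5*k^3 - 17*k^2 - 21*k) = -17*k^3 + 42*k^2 + 87*k - 80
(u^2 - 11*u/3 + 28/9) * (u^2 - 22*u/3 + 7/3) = u^4 - 11*u^3 + 97*u^2/3 - 847*u/27 + 196/27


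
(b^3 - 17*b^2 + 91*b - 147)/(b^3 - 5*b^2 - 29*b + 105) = (b - 7)/(b + 5)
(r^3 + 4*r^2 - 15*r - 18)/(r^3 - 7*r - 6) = (r + 6)/(r + 2)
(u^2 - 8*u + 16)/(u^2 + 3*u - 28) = (u - 4)/(u + 7)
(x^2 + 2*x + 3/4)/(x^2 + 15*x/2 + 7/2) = (x + 3/2)/(x + 7)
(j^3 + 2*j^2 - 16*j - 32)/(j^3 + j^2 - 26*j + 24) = (j^2 + 6*j + 8)/(j^2 + 5*j - 6)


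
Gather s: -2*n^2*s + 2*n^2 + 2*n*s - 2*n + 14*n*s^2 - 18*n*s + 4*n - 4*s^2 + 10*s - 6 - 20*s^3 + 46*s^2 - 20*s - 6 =2*n^2 + 2*n - 20*s^3 + s^2*(14*n + 42) + s*(-2*n^2 - 16*n - 10) - 12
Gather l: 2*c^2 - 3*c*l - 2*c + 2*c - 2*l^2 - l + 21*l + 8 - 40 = 2*c^2 - 2*l^2 + l*(20 - 3*c) - 32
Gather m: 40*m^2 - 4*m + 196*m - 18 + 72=40*m^2 + 192*m + 54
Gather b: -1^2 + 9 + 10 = 18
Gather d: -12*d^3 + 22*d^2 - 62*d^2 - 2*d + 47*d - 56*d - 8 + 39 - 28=-12*d^3 - 40*d^2 - 11*d + 3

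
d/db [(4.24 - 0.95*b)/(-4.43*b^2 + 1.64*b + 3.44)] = (-4.2085*b^2 + 37.5664*b - 10.2216)/(19.6249*b^4 - 14.5304*b^3 - 27.7888*b^2 + 11.2832*b + 11.8336)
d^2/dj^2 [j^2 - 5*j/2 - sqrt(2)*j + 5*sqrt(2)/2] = 2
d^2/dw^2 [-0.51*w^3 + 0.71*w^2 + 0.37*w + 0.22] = 1.42 - 3.06*w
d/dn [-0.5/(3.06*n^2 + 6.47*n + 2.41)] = (3.06*n + 3.235)/(3.06*n^2 + 6.47*n + 2.41)^2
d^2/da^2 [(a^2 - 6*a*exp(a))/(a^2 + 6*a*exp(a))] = 12*(-a^2 + 6*a*exp(a) + 2*a - 12*exp(a) - 2)*exp(a)/(a^3 + 18*a^2*exp(a) + 108*a*exp(2*a) + 216*exp(3*a))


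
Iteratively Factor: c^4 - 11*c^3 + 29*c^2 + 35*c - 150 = (c - 5)*(c^3 - 6*c^2 - c + 30) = (c - 5)^2*(c^2 - c - 6) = (c - 5)^2*(c + 2)*(c - 3)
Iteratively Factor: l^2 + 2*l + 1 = (l + 1)*(l + 1)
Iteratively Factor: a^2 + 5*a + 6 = (a + 2)*(a + 3)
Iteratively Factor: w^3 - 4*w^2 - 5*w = (w)*(w^2 - 4*w - 5) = w*(w + 1)*(w - 5)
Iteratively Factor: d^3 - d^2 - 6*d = (d)*(d^2 - d - 6) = d*(d - 3)*(d + 2)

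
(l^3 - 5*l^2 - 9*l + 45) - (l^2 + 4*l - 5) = l^3 - 6*l^2 - 13*l + 50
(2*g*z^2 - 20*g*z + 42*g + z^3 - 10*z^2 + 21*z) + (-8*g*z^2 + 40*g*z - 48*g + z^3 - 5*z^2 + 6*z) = -6*g*z^2 + 20*g*z - 6*g + 2*z^3 - 15*z^2 + 27*z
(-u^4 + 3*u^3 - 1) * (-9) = 9*u^4 - 27*u^3 + 9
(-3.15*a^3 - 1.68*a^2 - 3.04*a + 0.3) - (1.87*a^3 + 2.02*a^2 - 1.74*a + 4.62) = -5.02*a^3 - 3.7*a^2 - 1.3*a - 4.32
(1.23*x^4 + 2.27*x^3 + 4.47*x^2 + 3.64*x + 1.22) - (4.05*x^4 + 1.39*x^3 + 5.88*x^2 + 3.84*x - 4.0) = -2.82*x^4 + 0.88*x^3 - 1.41*x^2 - 0.2*x + 5.22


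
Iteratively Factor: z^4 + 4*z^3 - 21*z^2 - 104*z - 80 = (z + 1)*(z^3 + 3*z^2 - 24*z - 80) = (z + 1)*(z + 4)*(z^2 - z - 20) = (z - 5)*(z + 1)*(z + 4)*(z + 4)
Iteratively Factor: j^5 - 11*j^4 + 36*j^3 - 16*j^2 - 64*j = (j - 4)*(j^4 - 7*j^3 + 8*j^2 + 16*j) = (j - 4)*(j + 1)*(j^3 - 8*j^2 + 16*j) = (j - 4)^2*(j + 1)*(j^2 - 4*j) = j*(j - 4)^2*(j + 1)*(j - 4)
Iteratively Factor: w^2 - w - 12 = (w - 4)*(w + 3)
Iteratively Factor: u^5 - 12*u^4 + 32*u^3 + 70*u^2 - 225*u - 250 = (u + 1)*(u^4 - 13*u^3 + 45*u^2 + 25*u - 250) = (u - 5)*(u + 1)*(u^3 - 8*u^2 + 5*u + 50) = (u - 5)^2*(u + 1)*(u^2 - 3*u - 10) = (u - 5)^2*(u + 1)*(u + 2)*(u - 5)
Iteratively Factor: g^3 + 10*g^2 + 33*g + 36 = (g + 4)*(g^2 + 6*g + 9) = (g + 3)*(g + 4)*(g + 3)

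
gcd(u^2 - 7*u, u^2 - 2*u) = u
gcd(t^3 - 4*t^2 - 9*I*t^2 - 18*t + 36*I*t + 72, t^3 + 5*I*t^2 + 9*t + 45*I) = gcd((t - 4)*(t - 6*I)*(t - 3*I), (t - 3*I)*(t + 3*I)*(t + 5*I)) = t - 3*I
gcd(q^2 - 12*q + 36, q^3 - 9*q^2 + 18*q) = q - 6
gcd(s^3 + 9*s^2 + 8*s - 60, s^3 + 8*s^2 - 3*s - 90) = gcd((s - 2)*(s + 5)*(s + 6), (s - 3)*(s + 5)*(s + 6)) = s^2 + 11*s + 30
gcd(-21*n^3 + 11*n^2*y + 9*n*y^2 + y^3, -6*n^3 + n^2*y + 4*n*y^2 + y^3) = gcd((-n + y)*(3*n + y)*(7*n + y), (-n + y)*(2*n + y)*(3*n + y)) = -3*n^2 + 2*n*y + y^2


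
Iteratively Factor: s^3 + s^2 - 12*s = (s - 3)*(s^2 + 4*s) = s*(s - 3)*(s + 4)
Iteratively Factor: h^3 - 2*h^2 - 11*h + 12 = (h - 4)*(h^2 + 2*h - 3) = (h - 4)*(h + 3)*(h - 1)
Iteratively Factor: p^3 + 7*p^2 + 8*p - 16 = (p + 4)*(p^2 + 3*p - 4) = (p - 1)*(p + 4)*(p + 4)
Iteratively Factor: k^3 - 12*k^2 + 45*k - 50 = (k - 2)*(k^2 - 10*k + 25) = (k - 5)*(k - 2)*(k - 5)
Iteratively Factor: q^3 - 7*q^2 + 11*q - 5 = (q - 5)*(q^2 - 2*q + 1) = (q - 5)*(q - 1)*(q - 1)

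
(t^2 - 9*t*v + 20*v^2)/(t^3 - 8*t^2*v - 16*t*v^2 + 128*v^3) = (t - 5*v)/(t^2 - 4*t*v - 32*v^2)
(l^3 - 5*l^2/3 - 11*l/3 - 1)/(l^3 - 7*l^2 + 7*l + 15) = (l + 1/3)/(l - 5)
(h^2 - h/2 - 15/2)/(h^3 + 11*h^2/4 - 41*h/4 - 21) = 2*(2*h + 5)/(4*h^2 + 23*h + 28)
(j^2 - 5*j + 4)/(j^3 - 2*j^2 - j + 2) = (j - 4)/(j^2 - j - 2)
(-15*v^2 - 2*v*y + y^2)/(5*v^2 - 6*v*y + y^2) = (3*v + y)/(-v + y)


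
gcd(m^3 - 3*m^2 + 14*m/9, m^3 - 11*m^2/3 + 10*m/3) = m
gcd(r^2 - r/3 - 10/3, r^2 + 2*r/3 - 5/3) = r + 5/3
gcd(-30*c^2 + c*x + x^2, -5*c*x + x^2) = -5*c + x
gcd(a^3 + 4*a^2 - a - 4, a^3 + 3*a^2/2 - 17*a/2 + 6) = a^2 + 3*a - 4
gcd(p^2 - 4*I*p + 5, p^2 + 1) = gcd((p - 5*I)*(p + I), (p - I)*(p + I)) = p + I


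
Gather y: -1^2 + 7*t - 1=7*t - 2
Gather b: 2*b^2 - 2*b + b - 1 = 2*b^2 - b - 1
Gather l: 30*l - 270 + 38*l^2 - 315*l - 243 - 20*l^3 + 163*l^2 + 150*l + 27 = -20*l^3 + 201*l^2 - 135*l - 486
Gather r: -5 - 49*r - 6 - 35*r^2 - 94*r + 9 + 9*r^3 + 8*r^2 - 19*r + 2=9*r^3 - 27*r^2 - 162*r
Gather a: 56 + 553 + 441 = 1050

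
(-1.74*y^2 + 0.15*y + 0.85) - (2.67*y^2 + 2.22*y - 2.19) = -4.41*y^2 - 2.07*y + 3.04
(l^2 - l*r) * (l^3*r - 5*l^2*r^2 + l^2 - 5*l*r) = l^5*r - 6*l^4*r^2 + l^4 + 5*l^3*r^3 - 6*l^3*r + 5*l^2*r^2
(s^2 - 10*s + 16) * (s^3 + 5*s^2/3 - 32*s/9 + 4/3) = s^5 - 25*s^4/3 - 38*s^3/9 + 572*s^2/9 - 632*s/9 + 64/3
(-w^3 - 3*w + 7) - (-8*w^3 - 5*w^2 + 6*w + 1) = 7*w^3 + 5*w^2 - 9*w + 6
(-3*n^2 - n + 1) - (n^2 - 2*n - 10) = -4*n^2 + n + 11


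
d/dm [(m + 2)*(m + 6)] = 2*m + 8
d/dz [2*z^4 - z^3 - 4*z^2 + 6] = z*(8*z^2 - 3*z - 8)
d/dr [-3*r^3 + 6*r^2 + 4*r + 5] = -9*r^2 + 12*r + 4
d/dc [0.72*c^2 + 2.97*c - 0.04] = 1.44*c + 2.97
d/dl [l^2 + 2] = 2*l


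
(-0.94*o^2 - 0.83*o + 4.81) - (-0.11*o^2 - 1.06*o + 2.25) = -0.83*o^2 + 0.23*o + 2.56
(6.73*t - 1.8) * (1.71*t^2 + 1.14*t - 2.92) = 11.5083*t^3 + 4.5942*t^2 - 21.7036*t + 5.256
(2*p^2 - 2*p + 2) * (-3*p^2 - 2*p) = -6*p^4 + 2*p^3 - 2*p^2 - 4*p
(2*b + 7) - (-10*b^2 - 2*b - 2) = 10*b^2 + 4*b + 9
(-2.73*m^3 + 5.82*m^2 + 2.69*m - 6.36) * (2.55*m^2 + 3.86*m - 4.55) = -6.9615*m^5 + 4.3032*m^4 + 41.7462*m^3 - 32.3156*m^2 - 36.7891*m + 28.938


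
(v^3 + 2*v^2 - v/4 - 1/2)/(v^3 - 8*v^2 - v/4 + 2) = (v + 2)/(v - 8)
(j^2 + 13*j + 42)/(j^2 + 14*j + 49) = (j + 6)/(j + 7)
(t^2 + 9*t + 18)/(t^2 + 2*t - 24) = (t + 3)/(t - 4)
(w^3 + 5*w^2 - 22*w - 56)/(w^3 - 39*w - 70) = (w^2 + 3*w - 28)/(w^2 - 2*w - 35)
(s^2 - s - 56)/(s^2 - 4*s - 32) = (s + 7)/(s + 4)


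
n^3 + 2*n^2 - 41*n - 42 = (n - 6)*(n + 1)*(n + 7)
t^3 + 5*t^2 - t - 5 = (t - 1)*(t + 1)*(t + 5)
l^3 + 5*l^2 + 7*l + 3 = (l + 1)^2*(l + 3)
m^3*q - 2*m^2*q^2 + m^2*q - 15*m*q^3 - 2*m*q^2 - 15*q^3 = (m - 5*q)*(m + 3*q)*(m*q + q)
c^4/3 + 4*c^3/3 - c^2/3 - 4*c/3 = c*(c/3 + 1/3)*(c - 1)*(c + 4)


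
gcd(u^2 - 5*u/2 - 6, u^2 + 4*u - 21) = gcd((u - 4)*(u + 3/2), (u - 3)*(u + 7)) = 1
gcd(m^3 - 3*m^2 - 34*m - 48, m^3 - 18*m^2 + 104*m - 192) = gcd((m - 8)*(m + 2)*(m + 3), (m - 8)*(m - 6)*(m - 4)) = m - 8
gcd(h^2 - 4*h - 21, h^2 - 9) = h + 3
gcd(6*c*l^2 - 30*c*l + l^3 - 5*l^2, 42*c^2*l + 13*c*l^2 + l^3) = 6*c*l + l^2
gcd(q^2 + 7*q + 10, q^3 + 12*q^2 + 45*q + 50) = q^2 + 7*q + 10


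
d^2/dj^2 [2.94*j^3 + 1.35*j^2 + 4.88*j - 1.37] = 17.64*j + 2.7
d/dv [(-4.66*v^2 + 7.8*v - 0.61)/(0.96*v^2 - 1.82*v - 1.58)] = (0.993200000000002*v^2 + 15.8968*v - 13.4342)/(0.9216*v^4 - 3.4944*v^3 + 0.2788*v^2 + 5.7512*v + 2.4964)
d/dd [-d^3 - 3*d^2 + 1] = 3*d*(-d - 2)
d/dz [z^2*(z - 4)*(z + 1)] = z*(4*z^2 - 9*z - 8)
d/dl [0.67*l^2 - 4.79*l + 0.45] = 1.34*l - 4.79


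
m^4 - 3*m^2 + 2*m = m*(m - 1)^2*(m + 2)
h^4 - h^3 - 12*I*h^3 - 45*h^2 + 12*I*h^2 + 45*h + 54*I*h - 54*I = (h - 1)*(h - 6*I)*(h - 3*I)^2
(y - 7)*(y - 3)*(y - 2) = y^3 - 12*y^2 + 41*y - 42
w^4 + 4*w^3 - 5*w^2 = w^2*(w - 1)*(w + 5)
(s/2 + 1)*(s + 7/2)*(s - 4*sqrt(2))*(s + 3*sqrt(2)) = s^4/2 - sqrt(2)*s^3/2 + 11*s^3/4 - 17*s^2/2 - 11*sqrt(2)*s^2/4 - 66*s - 7*sqrt(2)*s/2 - 84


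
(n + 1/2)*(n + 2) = n^2 + 5*n/2 + 1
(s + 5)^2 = s^2 + 10*s + 25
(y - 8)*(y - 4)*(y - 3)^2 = y^4 - 18*y^3 + 113*y^2 - 300*y + 288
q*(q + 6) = q^2 + 6*q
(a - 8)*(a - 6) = a^2 - 14*a + 48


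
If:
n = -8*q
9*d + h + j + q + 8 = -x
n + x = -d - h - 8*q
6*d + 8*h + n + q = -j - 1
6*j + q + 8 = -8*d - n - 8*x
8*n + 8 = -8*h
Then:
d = -421/406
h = 1203/1421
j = 92/1421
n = -2624/1421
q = 328/1421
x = 541/2842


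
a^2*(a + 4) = a^3 + 4*a^2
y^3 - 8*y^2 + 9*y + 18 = (y - 6)*(y - 3)*(y + 1)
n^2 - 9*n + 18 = (n - 6)*(n - 3)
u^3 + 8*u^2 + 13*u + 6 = (u + 1)^2*(u + 6)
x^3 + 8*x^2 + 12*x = x*(x + 2)*(x + 6)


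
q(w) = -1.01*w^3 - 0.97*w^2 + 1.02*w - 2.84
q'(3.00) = -32.07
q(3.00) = -35.78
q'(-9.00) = -226.95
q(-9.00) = 645.70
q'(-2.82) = -17.60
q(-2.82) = 9.22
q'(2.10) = -16.42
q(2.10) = -14.33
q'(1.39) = -7.53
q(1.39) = -6.01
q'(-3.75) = -34.31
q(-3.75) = 32.96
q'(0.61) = -1.29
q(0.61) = -2.81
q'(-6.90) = -129.85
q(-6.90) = 275.73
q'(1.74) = -11.53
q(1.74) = -9.32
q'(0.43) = -0.37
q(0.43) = -2.66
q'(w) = -3.03*w^2 - 1.94*w + 1.02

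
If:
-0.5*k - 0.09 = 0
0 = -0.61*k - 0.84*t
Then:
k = -0.18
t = 0.13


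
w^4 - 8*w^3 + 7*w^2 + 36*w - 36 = (w - 6)*(w - 3)*(w - 1)*(w + 2)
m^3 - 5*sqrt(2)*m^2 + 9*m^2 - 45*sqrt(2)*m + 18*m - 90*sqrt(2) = (m + 3)*(m + 6)*(m - 5*sqrt(2))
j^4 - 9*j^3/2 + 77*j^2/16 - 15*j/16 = j*(j - 3)*(j - 5/4)*(j - 1/4)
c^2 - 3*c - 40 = (c - 8)*(c + 5)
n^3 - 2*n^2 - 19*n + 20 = (n - 5)*(n - 1)*(n + 4)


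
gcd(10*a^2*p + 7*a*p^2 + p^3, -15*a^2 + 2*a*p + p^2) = 5*a + p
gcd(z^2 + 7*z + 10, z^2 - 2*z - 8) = z + 2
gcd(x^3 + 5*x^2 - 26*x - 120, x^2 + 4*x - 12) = x + 6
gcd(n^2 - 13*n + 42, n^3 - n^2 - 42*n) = n - 7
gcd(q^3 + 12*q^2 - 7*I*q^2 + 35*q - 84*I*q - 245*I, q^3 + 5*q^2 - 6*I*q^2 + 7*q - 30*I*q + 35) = q^2 + q*(5 - 7*I) - 35*I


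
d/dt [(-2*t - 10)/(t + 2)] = 6/(t + 2)^2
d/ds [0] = 0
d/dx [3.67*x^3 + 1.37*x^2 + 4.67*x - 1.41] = 11.01*x^2 + 2.74*x + 4.67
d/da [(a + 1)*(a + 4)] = 2*a + 5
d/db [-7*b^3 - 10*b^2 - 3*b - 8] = -21*b^2 - 20*b - 3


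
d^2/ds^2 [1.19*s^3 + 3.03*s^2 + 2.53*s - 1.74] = 7.14*s + 6.06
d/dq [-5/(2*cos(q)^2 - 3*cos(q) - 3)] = 5*(3 - 4*cos(q))*sin(q)/(3*cos(q) - cos(2*q) + 2)^2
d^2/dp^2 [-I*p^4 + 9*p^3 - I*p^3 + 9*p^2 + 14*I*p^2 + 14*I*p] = -12*I*p^2 + 6*p*(9 - I) + 18 + 28*I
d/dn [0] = 0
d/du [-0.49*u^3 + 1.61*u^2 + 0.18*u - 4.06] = -1.47*u^2 + 3.22*u + 0.18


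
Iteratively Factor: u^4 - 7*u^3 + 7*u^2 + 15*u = (u - 3)*(u^3 - 4*u^2 - 5*u) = (u - 5)*(u - 3)*(u^2 + u) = u*(u - 5)*(u - 3)*(u + 1)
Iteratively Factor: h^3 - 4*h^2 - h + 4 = (h - 1)*(h^2 - 3*h - 4) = (h - 1)*(h + 1)*(h - 4)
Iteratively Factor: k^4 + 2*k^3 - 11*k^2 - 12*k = (k)*(k^3 + 2*k^2 - 11*k - 12) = k*(k + 4)*(k^2 - 2*k - 3) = k*(k - 3)*(k + 4)*(k + 1)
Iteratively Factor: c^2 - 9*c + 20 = (c - 5)*(c - 4)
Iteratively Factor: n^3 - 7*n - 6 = (n + 1)*(n^2 - n - 6) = (n - 3)*(n + 1)*(n + 2)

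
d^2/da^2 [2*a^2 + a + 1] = 4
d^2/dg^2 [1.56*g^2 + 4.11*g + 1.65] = 3.12000000000000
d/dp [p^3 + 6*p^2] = 3*p*(p + 4)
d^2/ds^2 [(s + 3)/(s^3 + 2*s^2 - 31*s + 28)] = 2*((s + 3)*(3*s^2 + 4*s - 31)^2 + (-3*s^2 - 4*s - (s + 3)*(3*s + 2) + 31)*(s^3 + 2*s^2 - 31*s + 28))/(s^3 + 2*s^2 - 31*s + 28)^3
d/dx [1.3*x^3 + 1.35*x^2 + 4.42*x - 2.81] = 3.9*x^2 + 2.7*x + 4.42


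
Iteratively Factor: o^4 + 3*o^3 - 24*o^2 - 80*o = (o + 4)*(o^3 - o^2 - 20*o) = (o - 5)*(o + 4)*(o^2 + 4*o) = (o - 5)*(o + 4)^2*(o)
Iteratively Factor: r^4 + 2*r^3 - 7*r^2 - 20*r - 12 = (r + 2)*(r^3 - 7*r - 6) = (r + 2)^2*(r^2 - 2*r - 3) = (r - 3)*(r + 2)^2*(r + 1)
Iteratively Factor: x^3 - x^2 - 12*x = (x - 4)*(x^2 + 3*x) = (x - 4)*(x + 3)*(x)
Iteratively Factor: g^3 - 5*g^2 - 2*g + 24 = (g - 4)*(g^2 - g - 6) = (g - 4)*(g - 3)*(g + 2)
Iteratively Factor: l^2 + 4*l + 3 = (l + 1)*(l + 3)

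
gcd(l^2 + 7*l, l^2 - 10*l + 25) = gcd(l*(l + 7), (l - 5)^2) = 1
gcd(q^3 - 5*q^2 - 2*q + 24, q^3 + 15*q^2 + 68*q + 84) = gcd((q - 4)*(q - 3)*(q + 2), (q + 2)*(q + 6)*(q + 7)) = q + 2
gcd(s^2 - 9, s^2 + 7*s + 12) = s + 3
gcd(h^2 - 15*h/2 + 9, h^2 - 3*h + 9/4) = h - 3/2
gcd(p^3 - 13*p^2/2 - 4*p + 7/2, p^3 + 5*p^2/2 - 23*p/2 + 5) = p - 1/2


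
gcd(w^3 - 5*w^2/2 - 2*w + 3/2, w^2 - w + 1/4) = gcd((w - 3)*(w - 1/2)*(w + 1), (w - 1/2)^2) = w - 1/2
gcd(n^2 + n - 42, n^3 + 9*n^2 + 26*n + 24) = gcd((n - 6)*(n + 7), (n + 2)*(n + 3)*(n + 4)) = 1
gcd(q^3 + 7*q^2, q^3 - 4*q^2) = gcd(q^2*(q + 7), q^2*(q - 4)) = q^2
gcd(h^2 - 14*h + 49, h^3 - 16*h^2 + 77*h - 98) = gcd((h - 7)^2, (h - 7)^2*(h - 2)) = h^2 - 14*h + 49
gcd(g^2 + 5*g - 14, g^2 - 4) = g - 2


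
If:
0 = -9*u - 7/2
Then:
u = -7/18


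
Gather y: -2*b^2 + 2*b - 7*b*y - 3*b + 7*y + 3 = -2*b^2 - b + y*(7 - 7*b) + 3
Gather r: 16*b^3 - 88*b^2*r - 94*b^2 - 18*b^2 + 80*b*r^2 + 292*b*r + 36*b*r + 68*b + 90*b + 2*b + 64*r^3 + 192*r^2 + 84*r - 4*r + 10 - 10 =16*b^3 - 112*b^2 + 160*b + 64*r^3 + r^2*(80*b + 192) + r*(-88*b^2 + 328*b + 80)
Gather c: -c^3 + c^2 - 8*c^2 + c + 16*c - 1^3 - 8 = -c^3 - 7*c^2 + 17*c - 9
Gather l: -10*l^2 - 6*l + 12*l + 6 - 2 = -10*l^2 + 6*l + 4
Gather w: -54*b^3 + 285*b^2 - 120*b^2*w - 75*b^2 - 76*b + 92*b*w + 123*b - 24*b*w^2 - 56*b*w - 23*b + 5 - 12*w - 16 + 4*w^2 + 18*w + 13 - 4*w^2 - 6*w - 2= -54*b^3 + 210*b^2 - 24*b*w^2 + 24*b + w*(-120*b^2 + 36*b)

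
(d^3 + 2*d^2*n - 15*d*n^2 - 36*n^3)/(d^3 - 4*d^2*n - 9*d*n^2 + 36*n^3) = (d + 3*n)/(d - 3*n)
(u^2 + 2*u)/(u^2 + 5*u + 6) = u/(u + 3)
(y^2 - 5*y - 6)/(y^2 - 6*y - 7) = (y - 6)/(y - 7)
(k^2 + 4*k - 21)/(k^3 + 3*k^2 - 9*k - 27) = (k + 7)/(k^2 + 6*k + 9)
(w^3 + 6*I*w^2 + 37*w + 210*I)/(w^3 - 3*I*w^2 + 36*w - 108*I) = (w^2 + 12*I*w - 35)/(w^2 + 3*I*w + 18)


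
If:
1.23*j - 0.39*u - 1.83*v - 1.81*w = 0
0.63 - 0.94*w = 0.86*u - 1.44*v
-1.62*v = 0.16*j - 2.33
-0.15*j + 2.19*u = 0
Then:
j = 4.42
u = 0.30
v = 1.00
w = 1.93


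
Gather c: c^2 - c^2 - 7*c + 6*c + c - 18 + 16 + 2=0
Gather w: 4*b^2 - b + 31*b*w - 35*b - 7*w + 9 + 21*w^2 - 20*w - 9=4*b^2 - 36*b + 21*w^2 + w*(31*b - 27)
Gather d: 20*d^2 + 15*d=20*d^2 + 15*d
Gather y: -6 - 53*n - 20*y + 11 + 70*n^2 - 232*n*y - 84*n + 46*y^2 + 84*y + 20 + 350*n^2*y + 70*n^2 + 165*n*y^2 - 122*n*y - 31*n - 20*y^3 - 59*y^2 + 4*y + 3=140*n^2 - 168*n - 20*y^3 + y^2*(165*n - 13) + y*(350*n^2 - 354*n + 68) + 28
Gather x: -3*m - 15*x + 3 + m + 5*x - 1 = -2*m - 10*x + 2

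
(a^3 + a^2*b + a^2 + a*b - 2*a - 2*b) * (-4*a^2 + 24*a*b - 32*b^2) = -4*a^5 + 20*a^4*b - 4*a^4 - 8*a^3*b^2 + 20*a^3*b + 8*a^3 - 32*a^2*b^3 - 8*a^2*b^2 - 40*a^2*b - 32*a*b^3 + 16*a*b^2 + 64*b^3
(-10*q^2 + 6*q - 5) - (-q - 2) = -10*q^2 + 7*q - 3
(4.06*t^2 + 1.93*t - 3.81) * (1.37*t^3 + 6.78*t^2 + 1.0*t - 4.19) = 5.5622*t^5 + 30.1709*t^4 + 11.9257*t^3 - 40.9132*t^2 - 11.8967*t + 15.9639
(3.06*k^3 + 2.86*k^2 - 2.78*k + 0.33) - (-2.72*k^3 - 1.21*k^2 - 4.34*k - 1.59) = 5.78*k^3 + 4.07*k^2 + 1.56*k + 1.92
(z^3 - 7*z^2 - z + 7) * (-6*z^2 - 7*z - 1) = -6*z^5 + 35*z^4 + 54*z^3 - 28*z^2 - 48*z - 7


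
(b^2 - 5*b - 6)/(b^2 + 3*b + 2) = (b - 6)/(b + 2)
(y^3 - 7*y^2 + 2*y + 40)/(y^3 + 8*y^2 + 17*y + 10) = (y^2 - 9*y + 20)/(y^2 + 6*y + 5)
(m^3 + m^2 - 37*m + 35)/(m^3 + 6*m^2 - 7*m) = (m - 5)/m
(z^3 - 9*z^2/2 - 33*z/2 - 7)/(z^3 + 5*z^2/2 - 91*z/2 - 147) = (2*z^2 + 5*z + 2)/(2*z^2 + 19*z + 42)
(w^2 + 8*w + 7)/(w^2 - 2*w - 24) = (w^2 + 8*w + 7)/(w^2 - 2*w - 24)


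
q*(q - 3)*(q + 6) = q^3 + 3*q^2 - 18*q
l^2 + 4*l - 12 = (l - 2)*(l + 6)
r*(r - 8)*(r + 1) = r^3 - 7*r^2 - 8*r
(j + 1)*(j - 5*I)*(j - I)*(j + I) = j^4 + j^3 - 5*I*j^3 + j^2 - 5*I*j^2 + j - 5*I*j - 5*I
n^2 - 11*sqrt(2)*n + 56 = (n - 7*sqrt(2))*(n - 4*sqrt(2))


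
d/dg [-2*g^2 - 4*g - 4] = -4*g - 4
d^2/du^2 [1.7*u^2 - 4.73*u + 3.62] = 3.40000000000000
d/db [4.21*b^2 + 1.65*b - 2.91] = 8.42*b + 1.65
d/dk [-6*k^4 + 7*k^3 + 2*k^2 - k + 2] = -24*k^3 + 21*k^2 + 4*k - 1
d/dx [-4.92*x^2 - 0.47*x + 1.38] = -9.84*x - 0.47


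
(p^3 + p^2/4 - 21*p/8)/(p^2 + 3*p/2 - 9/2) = p*(4*p + 7)/(4*(p + 3))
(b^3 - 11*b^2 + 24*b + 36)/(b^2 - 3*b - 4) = (b^2 - 12*b + 36)/(b - 4)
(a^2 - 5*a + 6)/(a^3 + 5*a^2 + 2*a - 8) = (a^2 - 5*a + 6)/(a^3 + 5*a^2 + 2*a - 8)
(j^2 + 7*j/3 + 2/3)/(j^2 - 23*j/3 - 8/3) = (j + 2)/(j - 8)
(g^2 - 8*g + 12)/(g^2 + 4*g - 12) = (g - 6)/(g + 6)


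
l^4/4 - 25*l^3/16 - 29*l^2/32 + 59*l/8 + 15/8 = (l/4 + 1/2)*(l - 6)*(l - 5/2)*(l + 1/4)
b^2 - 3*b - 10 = (b - 5)*(b + 2)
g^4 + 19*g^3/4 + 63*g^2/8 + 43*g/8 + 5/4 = (g + 1/2)*(g + 1)*(g + 5/4)*(g + 2)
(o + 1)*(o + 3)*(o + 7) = o^3 + 11*o^2 + 31*o + 21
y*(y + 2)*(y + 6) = y^3 + 8*y^2 + 12*y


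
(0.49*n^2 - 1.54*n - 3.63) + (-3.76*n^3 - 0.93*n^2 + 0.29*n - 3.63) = -3.76*n^3 - 0.44*n^2 - 1.25*n - 7.26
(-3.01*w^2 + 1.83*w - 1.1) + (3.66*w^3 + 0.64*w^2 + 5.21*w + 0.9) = 3.66*w^3 - 2.37*w^2 + 7.04*w - 0.2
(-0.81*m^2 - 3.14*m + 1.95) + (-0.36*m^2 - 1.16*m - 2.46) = -1.17*m^2 - 4.3*m - 0.51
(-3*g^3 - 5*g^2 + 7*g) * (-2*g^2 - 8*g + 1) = 6*g^5 + 34*g^4 + 23*g^3 - 61*g^2 + 7*g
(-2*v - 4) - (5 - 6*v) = 4*v - 9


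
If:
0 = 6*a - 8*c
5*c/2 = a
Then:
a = 0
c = 0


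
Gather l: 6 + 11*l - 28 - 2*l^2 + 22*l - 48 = -2*l^2 + 33*l - 70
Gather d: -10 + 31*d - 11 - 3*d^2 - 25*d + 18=-3*d^2 + 6*d - 3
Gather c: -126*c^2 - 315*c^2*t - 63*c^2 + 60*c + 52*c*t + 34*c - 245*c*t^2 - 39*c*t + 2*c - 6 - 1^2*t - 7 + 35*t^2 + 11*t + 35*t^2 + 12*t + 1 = c^2*(-315*t - 189) + c*(-245*t^2 + 13*t + 96) + 70*t^2 + 22*t - 12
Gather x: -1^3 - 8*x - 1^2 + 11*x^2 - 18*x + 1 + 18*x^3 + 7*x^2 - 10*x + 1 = 18*x^3 + 18*x^2 - 36*x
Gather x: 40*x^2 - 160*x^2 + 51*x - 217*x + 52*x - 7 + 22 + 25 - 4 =-120*x^2 - 114*x + 36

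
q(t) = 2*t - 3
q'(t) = 2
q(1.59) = 0.18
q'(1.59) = 2.00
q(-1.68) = -6.36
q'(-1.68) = 2.00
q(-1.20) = -5.40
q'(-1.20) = 2.00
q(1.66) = 0.32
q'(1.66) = 2.00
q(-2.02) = -7.04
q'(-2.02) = 2.00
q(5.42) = 7.84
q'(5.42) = 2.00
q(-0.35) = -3.70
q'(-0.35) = 2.00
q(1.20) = -0.60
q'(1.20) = 2.00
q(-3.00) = -9.00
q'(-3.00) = 2.00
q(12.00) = 21.00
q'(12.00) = 2.00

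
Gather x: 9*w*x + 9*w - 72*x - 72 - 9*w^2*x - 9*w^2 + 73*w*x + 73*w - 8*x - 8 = -9*w^2 + 82*w + x*(-9*w^2 + 82*w - 80) - 80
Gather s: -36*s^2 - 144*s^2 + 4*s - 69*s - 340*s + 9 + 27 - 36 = -180*s^2 - 405*s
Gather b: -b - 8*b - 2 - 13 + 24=9 - 9*b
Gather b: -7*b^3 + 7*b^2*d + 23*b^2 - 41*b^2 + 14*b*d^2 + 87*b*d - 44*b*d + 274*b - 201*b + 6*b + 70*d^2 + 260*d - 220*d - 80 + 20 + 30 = -7*b^3 + b^2*(7*d - 18) + b*(14*d^2 + 43*d + 79) + 70*d^2 + 40*d - 30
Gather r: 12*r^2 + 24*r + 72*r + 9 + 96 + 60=12*r^2 + 96*r + 165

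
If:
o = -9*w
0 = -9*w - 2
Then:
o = 2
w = -2/9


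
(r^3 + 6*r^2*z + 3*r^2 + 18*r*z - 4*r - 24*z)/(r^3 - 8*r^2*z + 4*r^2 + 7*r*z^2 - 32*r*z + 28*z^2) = (r^2 + 6*r*z - r - 6*z)/(r^2 - 8*r*z + 7*z^2)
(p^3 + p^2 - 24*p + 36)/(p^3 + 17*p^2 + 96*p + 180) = (p^2 - 5*p + 6)/(p^2 + 11*p + 30)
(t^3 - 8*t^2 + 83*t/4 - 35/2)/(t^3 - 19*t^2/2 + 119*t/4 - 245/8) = 2*(t - 2)/(2*t - 7)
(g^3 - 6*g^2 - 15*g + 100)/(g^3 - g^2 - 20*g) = (g - 5)/g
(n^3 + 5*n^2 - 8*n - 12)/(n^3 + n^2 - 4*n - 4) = (n + 6)/(n + 2)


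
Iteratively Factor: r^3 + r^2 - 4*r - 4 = (r - 2)*(r^2 + 3*r + 2) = (r - 2)*(r + 1)*(r + 2)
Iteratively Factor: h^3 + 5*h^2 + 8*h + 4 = (h + 1)*(h^2 + 4*h + 4) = (h + 1)*(h + 2)*(h + 2)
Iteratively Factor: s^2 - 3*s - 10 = (s - 5)*(s + 2)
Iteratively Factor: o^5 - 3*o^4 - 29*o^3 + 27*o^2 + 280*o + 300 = (o + 2)*(o^4 - 5*o^3 - 19*o^2 + 65*o + 150) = (o + 2)^2*(o^3 - 7*o^2 - 5*o + 75) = (o - 5)*(o + 2)^2*(o^2 - 2*o - 15) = (o - 5)*(o + 2)^2*(o + 3)*(o - 5)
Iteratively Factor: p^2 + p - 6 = (p - 2)*(p + 3)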